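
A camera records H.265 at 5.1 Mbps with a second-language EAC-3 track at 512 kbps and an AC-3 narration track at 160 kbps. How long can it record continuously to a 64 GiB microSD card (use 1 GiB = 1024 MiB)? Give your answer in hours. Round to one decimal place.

Audio total: 512 + 160 = 672 kbps = 0.672 Mbps.
Total bitrate: 5.1 + 0.672 = 5.772 Mbps.
Capacity: 64 GiB = 549,756 Mb.
Recording time: 549,756 / 5.772 = 95,245 s ≈ 26.5 hours.

26.5 hours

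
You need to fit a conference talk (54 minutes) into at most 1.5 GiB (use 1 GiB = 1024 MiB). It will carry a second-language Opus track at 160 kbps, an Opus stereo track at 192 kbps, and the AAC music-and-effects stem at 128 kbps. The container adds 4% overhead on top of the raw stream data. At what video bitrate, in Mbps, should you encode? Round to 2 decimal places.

3.34 Mbps

Budget: 1.5 GiB = 12884.9 Mb.
Stream payload after overhead: 12884.9 / 1.04 = 12389.3 Mb.
54 min = 3240 s
Total bitrate budget: 12389.3 Mb / 3240 s = 3.824 Mbps.
Audio total: 160 + 192 + 128 = 480 kbps = 0.480 Mbps.
Video: 3.824 − 0.480 = 3.344 Mbps.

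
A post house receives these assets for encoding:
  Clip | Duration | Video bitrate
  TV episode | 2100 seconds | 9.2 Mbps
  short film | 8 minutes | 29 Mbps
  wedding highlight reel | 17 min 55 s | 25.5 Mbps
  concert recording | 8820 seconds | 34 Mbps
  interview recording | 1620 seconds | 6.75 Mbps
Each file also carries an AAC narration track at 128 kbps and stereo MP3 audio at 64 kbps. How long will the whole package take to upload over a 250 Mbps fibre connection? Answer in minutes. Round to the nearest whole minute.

25 minutes

Audio total: 128 + 64 = 192 kbps = 0.192 Mbps.
TV episode: 9.392 Mbps × 2100 s = 19723.2 Mb
short film: 29.192 Mbps × 480 s = 14012.2 Mb
wedding highlight reel: 25.692 Mbps × 1075 s = 27618.9 Mb
concert recording: 34.192 Mbps × 8820 s = 301573.4 Mb
interview recording: 6.942 Mbps × 1620 s = 11246.0 Mb
Total: 374173.7 Mb = 46771.7 MB.
At 250 Mbps: 374173.7 / 250 = 1497 s ≈ 24.9 minutes.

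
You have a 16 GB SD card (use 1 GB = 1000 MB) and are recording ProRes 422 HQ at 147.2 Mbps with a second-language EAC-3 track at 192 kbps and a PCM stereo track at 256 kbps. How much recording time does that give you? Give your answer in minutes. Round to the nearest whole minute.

Audio total: 192 + 256 = 448 kbps = 0.448 Mbps.
Total bitrate: 147.2 + 0.448 = 147.648 Mbps.
Capacity: 16 GB = 128,000 Mb.
Recording time: 128,000 / 147.648 = 866.9 s ≈ 14.4 minutes.

14 minutes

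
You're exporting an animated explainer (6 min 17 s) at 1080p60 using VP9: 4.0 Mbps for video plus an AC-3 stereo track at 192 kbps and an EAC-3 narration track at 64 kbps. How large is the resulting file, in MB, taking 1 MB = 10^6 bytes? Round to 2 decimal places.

200.56 MB

6 min 17 s = 377 s
Audio total: 192 + 64 = 256 kbps = 0.256 Mbps.
Total bitrate: 4.0 + 0.256 = 4.256 Mbps.
Stream data: 4.256 Mbps × 377 s = 1604.5 Mb.
1,605 Mb ÷ 8 = 200.6 MB → 200.6 MB.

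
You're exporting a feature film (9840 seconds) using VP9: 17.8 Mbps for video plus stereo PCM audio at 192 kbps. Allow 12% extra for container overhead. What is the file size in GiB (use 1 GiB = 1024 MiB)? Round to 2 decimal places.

Audio: 192 kbps = 0.192 Mbps.
Total bitrate: 17.8 + 0.192 = 17.992 Mbps.
Stream data: 17.992 Mbps × 9840 s = 177041.3 Mb.
With 12% container overhead: ×1.12.
198,286 Mb = 24,785,779,200 bytes ÷ 1,073,741,824 = 23.08 GiB.

23.08 GiB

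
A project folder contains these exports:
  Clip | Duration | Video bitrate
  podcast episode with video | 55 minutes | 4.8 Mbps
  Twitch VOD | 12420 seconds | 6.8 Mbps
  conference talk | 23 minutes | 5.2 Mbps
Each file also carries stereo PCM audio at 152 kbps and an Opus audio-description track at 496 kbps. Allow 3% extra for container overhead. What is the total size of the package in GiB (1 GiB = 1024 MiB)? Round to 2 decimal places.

Audio total: 152 + 496 = 648 kbps = 0.648 Mbps.
podcast episode with video: 5.448 Mbps × 3300 s × 1.03 = 18517.8 Mb
Twitch VOD: 7.448 Mbps × 12420 s × 1.03 = 95279.3 Mb
conference talk: 5.848 Mbps × 1380 s × 1.03 = 8312.3 Mb
Total: 122109.4 Mb = 15263.7 MB.
= 14.22 GiB.

14.22 GiB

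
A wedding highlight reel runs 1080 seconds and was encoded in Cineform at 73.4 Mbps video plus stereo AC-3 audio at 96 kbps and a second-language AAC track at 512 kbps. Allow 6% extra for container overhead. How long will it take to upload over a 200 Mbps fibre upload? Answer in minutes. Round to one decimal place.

Audio total: 96 + 512 = 608 kbps = 0.608 Mbps.
Total bitrate: 74.008 Mbps.
File: 74.008 Mbps × 1080 s = 79928.6 Mb.
With 6% container overhead: ×1.06. → 84724.4 Mb.
At 200 Mbps: 84724.4 / 200 = 423.6 s ≈ 7.06 minutes.

7.1 minutes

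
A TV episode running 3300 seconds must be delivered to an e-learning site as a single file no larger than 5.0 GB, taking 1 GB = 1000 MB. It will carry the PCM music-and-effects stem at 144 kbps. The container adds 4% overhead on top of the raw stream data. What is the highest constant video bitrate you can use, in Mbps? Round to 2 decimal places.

Budget: 5.0 GB = 40000.0 Mb.
Stream payload after overhead: 40000.0 / 1.04 = 38461.5 Mb.
Total bitrate budget: 38461.5 Mb / 3300 s = 11.655 Mbps.
Audio: 144 kbps = 0.144 Mbps.
Video: 11.655 − 0.144 = 11.511 Mbps.

11.51 Mbps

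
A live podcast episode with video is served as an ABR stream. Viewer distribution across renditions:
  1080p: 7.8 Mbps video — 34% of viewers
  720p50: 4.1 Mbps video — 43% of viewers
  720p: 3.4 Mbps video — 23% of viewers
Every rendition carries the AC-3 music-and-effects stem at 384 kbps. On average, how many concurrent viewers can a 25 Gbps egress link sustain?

Audio: 384 kbps = 0.384 Mbps.
Average per-viewer bitrate: 0.34×8.184 + 0.43×4.484 + 0.23×3.784 = 5.581 Mbps.
25 Gbps = 25,000 Mbps; 25,000 / 5.581 = 4479.48 → 4479.

4479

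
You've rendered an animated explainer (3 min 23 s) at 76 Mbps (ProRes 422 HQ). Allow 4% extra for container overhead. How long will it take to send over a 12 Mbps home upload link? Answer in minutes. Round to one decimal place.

3 min 23 s = 203 s
File: 76.000 Mbps × 203 s = 15428.0 Mb.
With 4% container overhead: ×1.04. → 16045.1 Mb.
At 12 Mbps: 16045.1 / 12 = 1337.1 s ≈ 22.3 minutes.

22.3 minutes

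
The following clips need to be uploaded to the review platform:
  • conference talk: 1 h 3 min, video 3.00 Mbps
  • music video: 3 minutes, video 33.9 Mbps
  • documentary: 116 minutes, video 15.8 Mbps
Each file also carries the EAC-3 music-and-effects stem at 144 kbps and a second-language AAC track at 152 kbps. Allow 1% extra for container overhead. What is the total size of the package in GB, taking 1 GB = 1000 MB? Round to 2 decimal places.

Audio total: 144 + 152 = 296 kbps = 0.296 Mbps.
conference talk: 3.296 Mbps × 3780 s × 1.01 = 12583.5 Mb
music video: 34.196 Mbps × 180 s × 1.01 = 6216.8 Mb
documentary: 16.096 Mbps × 6960 s × 1.01 = 113148.4 Mb
Total: 131948.7 Mb = 16493.6 MB.
= 16.49 GB.

16.49 GB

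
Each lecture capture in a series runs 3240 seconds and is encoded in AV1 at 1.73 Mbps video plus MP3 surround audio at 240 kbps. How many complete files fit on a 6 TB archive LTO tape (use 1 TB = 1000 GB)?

7520

Audio: 240 kbps = 0.240 Mbps.
Total bitrate: 1.970 Mbps.
Per item: 1.970 Mbps × 3240 s = 6,383 Mb = 797.9 MB.
Capacity: 6 TB = 48,000,000 Mb; 7520.21 items → 7520 complete.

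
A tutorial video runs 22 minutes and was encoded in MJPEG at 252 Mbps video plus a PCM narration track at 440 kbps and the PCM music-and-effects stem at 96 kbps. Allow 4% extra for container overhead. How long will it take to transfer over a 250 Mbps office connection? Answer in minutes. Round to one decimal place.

22 min = 1320 s
Audio total: 440 + 96 = 536 kbps = 0.536 Mbps.
Total bitrate: 252.536 Mbps.
File: 252.536 Mbps × 1320 s = 333347.5 Mb.
With 4% container overhead: ×1.04. → 346681.4 Mb.
At 250 Mbps: 346681.4 / 250 = 1386.7 s ≈ 23.1 minutes.

23.1 minutes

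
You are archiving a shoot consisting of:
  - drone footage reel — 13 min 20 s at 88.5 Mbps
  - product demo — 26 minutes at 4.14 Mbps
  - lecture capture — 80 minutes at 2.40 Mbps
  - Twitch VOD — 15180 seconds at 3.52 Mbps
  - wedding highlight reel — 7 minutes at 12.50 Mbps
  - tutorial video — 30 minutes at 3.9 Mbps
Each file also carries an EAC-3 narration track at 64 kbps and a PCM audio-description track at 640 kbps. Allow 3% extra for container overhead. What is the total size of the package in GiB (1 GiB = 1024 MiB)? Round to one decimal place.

Audio total: 64 + 640 = 704 kbps = 0.704 Mbps.
drone footage reel: 89.204 Mbps × 800 s × 1.03 = 73504.1 Mb
product demo: 4.844 Mbps × 1560 s × 1.03 = 7783.3 Mb
lecture capture: 3.104 Mbps × 4800 s × 1.03 = 15346.2 Mb
Twitch VOD: 4.224 Mbps × 15180 s × 1.03 = 66043.9 Mb
wedding highlight reel: 13.204 Mbps × 420 s × 1.03 = 5712.1 Mb
tutorial video: 4.604 Mbps × 1800 s × 1.03 = 8535.8 Mb
Total: 176925.4 Mb = 22115.7 MB.
= 20.60 GiB.

20.6 GiB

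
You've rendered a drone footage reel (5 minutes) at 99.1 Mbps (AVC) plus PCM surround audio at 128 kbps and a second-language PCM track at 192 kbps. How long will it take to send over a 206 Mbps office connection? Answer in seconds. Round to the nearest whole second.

145 seconds

5 min = 300 s
Audio total: 128 + 192 = 320 kbps = 0.320 Mbps.
Total bitrate: 99.420 Mbps.
File: 99.420 Mbps × 300 s = 29826.0 Mb.
At 206 Mbps: 29826.0 / 206 = 144.8 s ≈ 145 seconds.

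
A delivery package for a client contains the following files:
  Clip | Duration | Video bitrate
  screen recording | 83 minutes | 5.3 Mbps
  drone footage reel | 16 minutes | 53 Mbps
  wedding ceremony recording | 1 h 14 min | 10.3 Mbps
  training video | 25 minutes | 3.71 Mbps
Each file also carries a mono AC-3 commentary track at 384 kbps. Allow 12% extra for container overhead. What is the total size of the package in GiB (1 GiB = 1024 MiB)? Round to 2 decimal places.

Audio: 384 kbps = 0.384 Mbps.
screen recording: 5.684 Mbps × 4980 s × 1.12 = 31703.1 Mb
drone footage reel: 53.384 Mbps × 960 s × 1.12 = 57398.5 Mb
wedding ceremony recording: 10.684 Mbps × 4440 s × 1.12 = 53129.4 Mb
training video: 4.094 Mbps × 1500 s × 1.12 = 6877.9 Mb
Total: 149108.9 Mb = 18638.6 MB.
= 17.36 GiB.

17.36 GiB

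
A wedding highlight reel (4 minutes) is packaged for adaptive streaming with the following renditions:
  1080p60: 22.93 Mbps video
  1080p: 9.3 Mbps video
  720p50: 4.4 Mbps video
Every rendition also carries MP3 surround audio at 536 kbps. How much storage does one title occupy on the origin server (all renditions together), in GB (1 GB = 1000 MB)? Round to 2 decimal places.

4 min = 240 s
Audio: 536 kbps = 0.536 Mbps.
Sum of rendition bitrates: (22.93+0.536) + (9.3+0.536) + (4.4+0.536) = 38.238 Mbps.
× 240 s = 9,177 Mb = 1,147 MB = 1.147 GB.

1.15 GB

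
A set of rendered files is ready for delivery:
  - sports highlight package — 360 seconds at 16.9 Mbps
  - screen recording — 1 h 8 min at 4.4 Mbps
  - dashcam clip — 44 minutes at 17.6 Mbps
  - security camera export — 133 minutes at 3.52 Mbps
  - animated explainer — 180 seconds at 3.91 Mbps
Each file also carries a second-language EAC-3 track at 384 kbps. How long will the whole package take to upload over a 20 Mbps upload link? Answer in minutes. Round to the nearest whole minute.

88 minutes

Audio: 384 kbps = 0.384 Mbps.
sports highlight package: 17.284 Mbps × 360 s = 6222.2 Mb
screen recording: 4.784 Mbps × 4080 s = 19518.7 Mb
dashcam clip: 17.984 Mbps × 2640 s = 47477.8 Mb
security camera export: 3.904 Mbps × 7980 s = 31153.9 Mb
animated explainer: 4.294 Mbps × 180 s = 772.9 Mb
Total: 105145.6 Mb = 13143.2 MB.
At 20 Mbps: 105145.6 / 20 = 5257 s ≈ 87.6 minutes.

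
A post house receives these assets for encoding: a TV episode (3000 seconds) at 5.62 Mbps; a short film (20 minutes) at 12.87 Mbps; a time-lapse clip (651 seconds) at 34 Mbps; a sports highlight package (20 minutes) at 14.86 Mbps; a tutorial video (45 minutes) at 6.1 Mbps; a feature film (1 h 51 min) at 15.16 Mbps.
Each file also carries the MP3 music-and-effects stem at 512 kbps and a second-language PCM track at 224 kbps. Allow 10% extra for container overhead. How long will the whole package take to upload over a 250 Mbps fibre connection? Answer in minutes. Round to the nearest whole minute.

Audio total: 512 + 224 = 736 kbps = 0.736 Mbps.
TV episode: 6.356 Mbps × 3000 s × 1.10 = 20974.8 Mb
short film: 13.606 Mbps × 1200 s × 1.10 = 17959.9 Mb
time-lapse clip: 34.736 Mbps × 651 s × 1.10 = 24874.4 Mb
sports highlight package: 15.596 Mbps × 1200 s × 1.10 = 20586.7 Mb
tutorial video: 6.836 Mbps × 2700 s × 1.10 = 20302.9 Mb
feature film: 15.896 Mbps × 6660 s × 1.10 = 116454.1 Mb
Total: 221152.9 Mb = 27644.1 MB.
At 250 Mbps: 221152.9 / 250 = 885 s ≈ 14.7 minutes.

15 minutes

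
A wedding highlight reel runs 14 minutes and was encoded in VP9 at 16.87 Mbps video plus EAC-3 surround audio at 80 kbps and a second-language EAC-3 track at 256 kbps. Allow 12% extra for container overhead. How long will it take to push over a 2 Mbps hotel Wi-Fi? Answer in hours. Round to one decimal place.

14 min = 840 s
Audio total: 80 + 256 = 336 kbps = 0.336 Mbps.
Total bitrate: 17.206 Mbps.
File: 17.206 Mbps × 840 s = 14453.0 Mb.
With 12% container overhead: ×1.12. → 16187.4 Mb.
At 2 Mbps: 16187.4 / 2 = 8093.7 s ≈ 2.25 hours.

2.2 hours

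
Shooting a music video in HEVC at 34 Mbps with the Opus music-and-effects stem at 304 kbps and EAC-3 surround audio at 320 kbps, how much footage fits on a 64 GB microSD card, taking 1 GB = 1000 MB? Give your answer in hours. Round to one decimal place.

4.1 hours

Audio total: 304 + 320 = 624 kbps = 0.624 Mbps.
Total bitrate: 34 + 0.624 = 34.624 Mbps.
Capacity: 64 GB = 512,000 Mb.
Recording time: 512,000 / 34.624 = 14,787 s ≈ 4.11 hours.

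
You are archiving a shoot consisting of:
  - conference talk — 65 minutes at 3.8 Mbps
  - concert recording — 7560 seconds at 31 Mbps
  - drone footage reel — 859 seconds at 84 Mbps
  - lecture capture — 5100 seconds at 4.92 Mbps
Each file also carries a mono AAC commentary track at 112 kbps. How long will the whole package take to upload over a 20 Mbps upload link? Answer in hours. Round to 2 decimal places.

4.84 hours

Audio: 112 kbps = 0.112 Mbps.
conference talk: 3.912 Mbps × 3900 s = 15256.8 Mb
concert recording: 31.112 Mbps × 7560 s = 235206.7 Mb
drone footage reel: 84.112 Mbps × 859 s = 72252.2 Mb
lecture capture: 5.032 Mbps × 5100 s = 25663.2 Mb
Total: 348378.9 Mb = 43547.4 MB.
At 20 Mbps: 348378.9 / 20 = 17419 s ≈ 4.84 hours.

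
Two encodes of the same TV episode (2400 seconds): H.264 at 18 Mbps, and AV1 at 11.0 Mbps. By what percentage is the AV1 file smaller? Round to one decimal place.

H.264: 18.000 Mbps × 2400 s = 43200.0 Mb = 5.400 GB.
AV1: 11.000 Mbps × 2400 s = 26400.0 Mb = 3.300 GB.
Reduction: (1 − 3.300/5.400) × 100 = 38.89%.

38.9%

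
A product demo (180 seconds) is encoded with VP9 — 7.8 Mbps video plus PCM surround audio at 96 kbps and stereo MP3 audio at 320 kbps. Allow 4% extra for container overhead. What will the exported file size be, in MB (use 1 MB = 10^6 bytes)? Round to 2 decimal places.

192.25 MB

Audio total: 96 + 320 = 416 kbps = 0.416 Mbps.
Total bitrate: 7.8 + 0.416 = 8.216 Mbps.
Stream data: 8.216 Mbps × 180 s = 1478.9 Mb.
With 4% container overhead: ×1.04.
1,538 Mb ÷ 8 = 192.3 MB → 192.3 MB.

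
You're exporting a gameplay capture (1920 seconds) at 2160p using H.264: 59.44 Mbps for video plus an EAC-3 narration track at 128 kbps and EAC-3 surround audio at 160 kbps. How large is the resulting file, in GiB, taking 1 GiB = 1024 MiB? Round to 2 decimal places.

Audio total: 128 + 160 = 288 kbps = 0.288 Mbps.
Total bitrate: 59.44 + 0.288 = 59.728 Mbps.
Stream data: 59.728 Mbps × 1920 s = 114677.8 Mb.
114,678 Mb = 14,334,720,000 bytes ÷ 1,073,741,824 = 13.35 GiB.

13.35 GiB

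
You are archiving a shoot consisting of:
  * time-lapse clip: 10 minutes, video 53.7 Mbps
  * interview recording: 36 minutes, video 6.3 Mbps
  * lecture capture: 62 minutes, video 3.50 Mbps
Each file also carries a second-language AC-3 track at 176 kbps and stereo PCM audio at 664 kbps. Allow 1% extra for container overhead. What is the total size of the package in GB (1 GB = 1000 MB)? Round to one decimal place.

8.1 GB

Audio total: 176 + 664 = 840 kbps = 0.840 Mbps.
time-lapse clip: 54.540 Mbps × 600 s × 1.01 = 33051.2 Mb
interview recording: 7.140 Mbps × 2160 s × 1.01 = 15576.6 Mb
lecture capture: 4.340 Mbps × 3720 s × 1.01 = 16306.2 Mb
Total: 64934.1 Mb = 8116.8 MB.
= 8.117 GB.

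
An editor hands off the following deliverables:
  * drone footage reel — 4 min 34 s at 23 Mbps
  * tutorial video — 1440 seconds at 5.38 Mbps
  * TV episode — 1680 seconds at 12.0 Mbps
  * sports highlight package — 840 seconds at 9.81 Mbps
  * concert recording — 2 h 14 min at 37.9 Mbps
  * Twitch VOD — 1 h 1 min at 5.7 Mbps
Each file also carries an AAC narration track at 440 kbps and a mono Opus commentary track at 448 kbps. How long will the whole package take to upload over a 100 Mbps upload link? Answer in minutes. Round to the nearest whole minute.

64 minutes

Audio total: 440 + 448 = 888 kbps = 0.888 Mbps.
drone footage reel: 23.888 Mbps × 274 s = 6545.3 Mb
tutorial video: 6.268 Mbps × 1440 s = 9025.9 Mb
TV episode: 12.888 Mbps × 1680 s = 21651.8 Mb
sports highlight package: 10.698 Mbps × 840 s = 8986.3 Mb
concert recording: 38.788 Mbps × 8040 s = 311855.5 Mb
Twitch VOD: 6.588 Mbps × 3660 s = 24112.1 Mb
Total: 382177.0 Mb = 47772.1 MB.
At 100 Mbps: 382177.0 / 100 = 3822 s ≈ 63.7 minutes.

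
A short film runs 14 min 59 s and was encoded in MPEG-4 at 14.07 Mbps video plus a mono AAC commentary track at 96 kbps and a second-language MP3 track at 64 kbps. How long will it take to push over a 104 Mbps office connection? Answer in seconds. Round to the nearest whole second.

123 seconds

14 min 59 s = 899 s
Audio total: 96 + 64 = 160 kbps = 0.160 Mbps.
Total bitrate: 14.230 Mbps.
File: 14.230 Mbps × 899 s = 12792.8 Mb.
At 104 Mbps: 12792.8 / 104 = 123.0 s ≈ 123 seconds.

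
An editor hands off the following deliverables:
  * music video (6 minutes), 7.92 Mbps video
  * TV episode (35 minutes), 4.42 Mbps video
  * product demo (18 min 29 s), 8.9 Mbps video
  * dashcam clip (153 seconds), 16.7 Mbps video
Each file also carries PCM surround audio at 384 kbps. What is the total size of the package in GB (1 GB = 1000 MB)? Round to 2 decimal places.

3.25 GB

Audio: 384 kbps = 0.384 Mbps.
music video: 8.304 Mbps × 360 s = 2989.4 Mb
TV episode: 4.804 Mbps × 2100 s = 10088.4 Mb
product demo: 9.284 Mbps × 1109 s = 10296.0 Mb
dashcam clip: 17.084 Mbps × 153 s = 2613.9 Mb
Total: 25987.6 Mb = 3248.5 MB.
= 3.248 GB.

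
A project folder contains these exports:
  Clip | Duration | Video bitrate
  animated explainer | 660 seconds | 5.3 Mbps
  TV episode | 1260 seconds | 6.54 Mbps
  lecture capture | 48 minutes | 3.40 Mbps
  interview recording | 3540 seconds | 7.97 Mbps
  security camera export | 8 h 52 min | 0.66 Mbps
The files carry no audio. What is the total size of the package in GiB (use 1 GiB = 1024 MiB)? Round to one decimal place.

animated explainer: 5.300 Mbps × 660 s = 3498.0 Mb
TV episode: 6.540 Mbps × 1260 s = 8240.4 Mb
lecture capture: 3.400 Mbps × 2880 s = 9792.0 Mb
interview recording: 7.970 Mbps × 3540 s = 28213.8 Mb
security camera export: 0.660 Mbps × 31920 s = 21067.2 Mb
Total: 70811.4 Mb = 8851.4 MB.
= 8.244 GiB.

8.2 GiB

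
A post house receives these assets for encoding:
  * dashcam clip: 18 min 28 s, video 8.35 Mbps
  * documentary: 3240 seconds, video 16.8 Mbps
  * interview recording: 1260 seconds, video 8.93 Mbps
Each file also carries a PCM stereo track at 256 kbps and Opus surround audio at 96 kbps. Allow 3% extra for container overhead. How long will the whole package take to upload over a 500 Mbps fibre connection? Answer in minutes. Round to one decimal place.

Audio total: 256 + 96 = 352 kbps = 0.352 Mbps.
dashcam clip: 8.702 Mbps × 1108 s × 1.03 = 9931.1 Mb
documentary: 17.152 Mbps × 3240 s × 1.03 = 57239.7 Mb
interview recording: 9.282 Mbps × 1260 s × 1.03 = 12046.2 Mb
Total: 79216.9 Mb = 9902.1 MB.
At 500 Mbps: 79216.9 / 500 = 158 s ≈ 2.64 minutes.

2.6 minutes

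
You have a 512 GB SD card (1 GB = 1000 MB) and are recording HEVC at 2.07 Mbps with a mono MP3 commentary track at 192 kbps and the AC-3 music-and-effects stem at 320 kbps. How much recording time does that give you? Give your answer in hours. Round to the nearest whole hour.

Audio total: 192 + 320 = 512 kbps = 0.512 Mbps.
Total bitrate: 2.07 + 0.512 = 2.582 Mbps.
Capacity: 512 GB = 4,096,000 Mb.
Recording time: 4,096,000 / 2.582 = 1,586,367 s ≈ 441 hours.

441 hours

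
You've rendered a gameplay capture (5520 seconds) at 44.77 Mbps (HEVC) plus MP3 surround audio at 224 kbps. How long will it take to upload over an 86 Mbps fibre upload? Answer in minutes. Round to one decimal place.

Audio: 224 kbps = 0.224 Mbps.
Total bitrate: 44.994 Mbps.
File: 44.994 Mbps × 5520 s = 248366.9 Mb.
At 86 Mbps: 248366.9 / 86 = 2888.0 s ≈ 48.1 minutes.

48.1 minutes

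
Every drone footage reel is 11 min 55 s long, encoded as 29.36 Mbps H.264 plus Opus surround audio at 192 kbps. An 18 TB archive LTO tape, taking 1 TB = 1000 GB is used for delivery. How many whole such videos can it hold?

6815

11 min 55 s = 715 s
Audio: 192 kbps = 0.192 Mbps.
Total bitrate: 29.552 Mbps.
Per item: 29.552 Mbps × 715 s = 21,130 Mb = 2,641 MB.
Capacity: 18 TB = 144,000,000 Mb; 6815.06 items → 6815 complete.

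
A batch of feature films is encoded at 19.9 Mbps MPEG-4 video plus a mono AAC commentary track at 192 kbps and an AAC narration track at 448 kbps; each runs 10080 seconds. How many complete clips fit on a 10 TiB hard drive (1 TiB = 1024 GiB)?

424

Audio total: 192 + 448 = 640 kbps = 0.640 Mbps.
Total bitrate: 20.540 Mbps.
Per item: 20.540 Mbps × 10080 s = 207,043 Mb = 25,880 MB.
Capacity: 10 TiB = 87,960,930 Mb; 424.84 items → 424 complete.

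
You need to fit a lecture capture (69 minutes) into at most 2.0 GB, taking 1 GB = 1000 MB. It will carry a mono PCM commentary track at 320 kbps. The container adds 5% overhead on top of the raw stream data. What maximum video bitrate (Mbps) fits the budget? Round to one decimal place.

Budget: 2.0 GB = 16000.0 Mb.
Stream payload after overhead: 16000.0 / 1.05 = 15238.1 Mb.
69 min = 4140 s
Total bitrate budget: 15238.1 Mb / 4140 s = 3.681 Mbps.
Audio: 320 kbps = 0.320 Mbps.
Video: 3.681 − 0.320 = 3.361 Mbps.

3.4 Mbps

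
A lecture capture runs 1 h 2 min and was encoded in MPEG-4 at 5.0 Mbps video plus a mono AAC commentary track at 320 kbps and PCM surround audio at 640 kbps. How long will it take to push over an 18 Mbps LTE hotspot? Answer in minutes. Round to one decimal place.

20.5 minutes

1 h 2 min = 62 min = 3720 s
Audio total: 320 + 640 = 960 kbps = 0.960 Mbps.
Total bitrate: 5.960 Mbps.
File: 5.960 Mbps × 3720 s = 22171.2 Mb.
At 18 Mbps: 22171.2 / 18 = 1231.7 s ≈ 20.5 minutes.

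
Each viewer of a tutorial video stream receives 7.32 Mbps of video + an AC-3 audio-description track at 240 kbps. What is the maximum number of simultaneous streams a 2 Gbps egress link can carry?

264

Audio: 240 kbps = 0.240 Mbps.
Per-viewer media rate: 7.560 Mbps.
2 Gbps = 2,000 Mbps; 2,000 / 7.560 = 264.55 → 264 viewers.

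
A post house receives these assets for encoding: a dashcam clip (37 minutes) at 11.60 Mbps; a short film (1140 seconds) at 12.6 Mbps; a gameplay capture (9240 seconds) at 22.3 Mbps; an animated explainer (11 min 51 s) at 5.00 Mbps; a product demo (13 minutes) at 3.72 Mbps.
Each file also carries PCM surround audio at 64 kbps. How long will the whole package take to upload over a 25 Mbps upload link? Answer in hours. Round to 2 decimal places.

Audio: 64 kbps = 0.064 Mbps.
dashcam clip: 11.664 Mbps × 2220 s = 25894.1 Mb
short film: 12.664 Mbps × 1140 s = 14437.0 Mb
gameplay capture: 22.364 Mbps × 9240 s = 206643.4 Mb
animated explainer: 5.064 Mbps × 711 s = 3600.5 Mb
product demo: 3.784 Mbps × 780 s = 2951.5 Mb
Total: 253526.4 Mb = 31690.8 MB.
At 25 Mbps: 253526.4 / 25 = 10141 s ≈ 2.82 hours.

2.82 hours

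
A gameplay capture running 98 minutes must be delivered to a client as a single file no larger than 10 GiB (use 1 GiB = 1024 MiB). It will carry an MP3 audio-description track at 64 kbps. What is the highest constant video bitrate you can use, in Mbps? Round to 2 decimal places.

Budget: 10 GiB = 85899.3 Mb.
98 min = 5880 s
Total bitrate budget: 85899.3 Mb / 5880 s = 14.609 Mbps.
Audio: 64 kbps = 0.064 Mbps.
Video: 14.609 − 0.064 = 14.545 Mbps.

14.54 Mbps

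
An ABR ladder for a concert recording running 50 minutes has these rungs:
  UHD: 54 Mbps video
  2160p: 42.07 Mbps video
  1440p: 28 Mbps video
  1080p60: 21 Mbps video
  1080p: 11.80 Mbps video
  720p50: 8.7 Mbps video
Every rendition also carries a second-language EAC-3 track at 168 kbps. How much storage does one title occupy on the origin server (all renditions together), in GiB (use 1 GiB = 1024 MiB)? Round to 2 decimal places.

50 min = 3000 s
Audio: 168 kbps = 0.168 Mbps.
Sum of rendition bitrates: (54+0.168) + (42.07+0.168) + (28+0.168) + (21+0.168) + (11.80+0.168) + (8.7+0.168) = 166.578 Mbps.
× 3000 s = 499,734 Mb = 62,467 MB = 58.18 GiB.

58.18 GiB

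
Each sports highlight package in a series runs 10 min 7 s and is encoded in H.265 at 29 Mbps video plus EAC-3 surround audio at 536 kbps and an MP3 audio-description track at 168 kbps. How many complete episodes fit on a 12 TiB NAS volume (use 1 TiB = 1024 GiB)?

5854

10 min 7 s = 607 s
Audio total: 536 + 168 = 704 kbps = 0.704 Mbps.
Total bitrate: 29.704 Mbps.
Per item: 29.704 Mbps × 607 s = 18,030 Mb = 2,254 MB.
Capacity: 12 TiB = 105,553,116 Mb; 5854.20 items → 5854 complete.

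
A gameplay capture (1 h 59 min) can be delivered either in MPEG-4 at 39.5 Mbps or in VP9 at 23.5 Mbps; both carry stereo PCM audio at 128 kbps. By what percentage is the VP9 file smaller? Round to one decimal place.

40.4%

1 h 59 min = 119 min = 7140 s
Audio: 128 kbps = 0.128 Mbps.
MPEG-4: 39.628 Mbps × 7140 s = 282943.9 Mb = 32.939 GiB.
VP9: 23.628 Mbps × 7140 s = 168703.9 Mb = 19.640 GiB.
Reduction: (1 − 19.640/32.939) × 100 = 40.38%.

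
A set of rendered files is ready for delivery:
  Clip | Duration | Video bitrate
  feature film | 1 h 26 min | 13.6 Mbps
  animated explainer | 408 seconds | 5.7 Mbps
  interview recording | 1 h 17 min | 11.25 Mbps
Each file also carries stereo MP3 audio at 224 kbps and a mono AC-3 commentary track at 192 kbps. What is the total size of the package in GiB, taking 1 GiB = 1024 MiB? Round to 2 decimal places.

14.98 GiB

Audio total: 224 + 192 = 416 kbps = 0.416 Mbps.
feature film: 14.016 Mbps × 5160 s = 72322.6 Mb
animated explainer: 6.116 Mbps × 408 s = 2495.3 Mb
interview recording: 11.666 Mbps × 4620 s = 53896.9 Mb
Total: 128714.8 Mb = 16089.4 MB.
= 14.98 GiB.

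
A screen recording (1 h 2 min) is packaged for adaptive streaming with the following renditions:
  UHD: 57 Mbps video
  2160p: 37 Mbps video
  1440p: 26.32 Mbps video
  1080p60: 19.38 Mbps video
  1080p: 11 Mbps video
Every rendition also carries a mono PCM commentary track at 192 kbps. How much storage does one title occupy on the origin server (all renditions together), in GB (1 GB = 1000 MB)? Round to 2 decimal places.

70.52 GB

1 h 2 min = 62 min = 3720 s
Audio: 192 kbps = 0.192 Mbps.
Sum of rendition bitrates: (57+0.192) + (37+0.192) + (26.32+0.192) + (19.38+0.192) + (11+0.192) = 151.660 Mbps.
× 3720 s = 564,175 Mb = 70,522 MB = 70.52 GB.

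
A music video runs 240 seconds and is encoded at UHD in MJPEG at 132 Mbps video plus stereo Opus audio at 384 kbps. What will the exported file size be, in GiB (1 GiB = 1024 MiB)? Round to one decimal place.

3.7 GiB

Audio: 384 kbps = 0.384 Mbps.
Total bitrate: 132 + 0.384 = 132.384 Mbps.
Stream data: 132.384 Mbps × 240 s = 31772.2 Mb.
31,772 Mb = 3,971,520,000 bytes ÷ 1,073,741,824 = 3.699 GiB.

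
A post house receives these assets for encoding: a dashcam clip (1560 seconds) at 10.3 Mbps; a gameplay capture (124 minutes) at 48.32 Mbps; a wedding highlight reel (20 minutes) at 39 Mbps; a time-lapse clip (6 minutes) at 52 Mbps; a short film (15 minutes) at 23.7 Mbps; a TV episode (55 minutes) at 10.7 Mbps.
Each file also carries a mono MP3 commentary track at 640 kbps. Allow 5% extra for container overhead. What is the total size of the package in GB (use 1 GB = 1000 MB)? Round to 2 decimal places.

Audio: 640 kbps = 0.640 Mbps.
dashcam clip: 10.940 Mbps × 1560 s × 1.05 = 17919.7 Mb
gameplay capture: 48.960 Mbps × 7440 s × 1.05 = 382475.5 Mb
wedding highlight reel: 39.640 Mbps × 1200 s × 1.05 = 49946.4 Mb
time-lapse clip: 52.640 Mbps × 360 s × 1.05 = 19897.9 Mb
short film: 24.340 Mbps × 900 s × 1.05 = 23001.3 Mb
TV episode: 11.340 Mbps × 3300 s × 1.05 = 39293.1 Mb
Total: 532534.0 Mb = 66566.7 MB.
= 66.57 GB.

66.57 GB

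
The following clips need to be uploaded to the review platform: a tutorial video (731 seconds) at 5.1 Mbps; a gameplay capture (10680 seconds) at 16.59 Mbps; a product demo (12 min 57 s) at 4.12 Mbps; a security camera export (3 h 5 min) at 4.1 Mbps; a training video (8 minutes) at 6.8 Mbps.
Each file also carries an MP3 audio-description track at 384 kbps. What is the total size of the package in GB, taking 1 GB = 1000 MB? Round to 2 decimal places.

Audio: 384 kbps = 0.384 Mbps.
tutorial video: 5.484 Mbps × 731 s = 4008.8 Mb
gameplay capture: 16.974 Mbps × 10680 s = 181282.3 Mb
product demo: 4.504 Mbps × 777 s = 3499.6 Mb
security camera export: 4.484 Mbps × 11100 s = 49772.4 Mb
training video: 7.184 Mbps × 480 s = 3448.3 Mb
Total: 242011.5 Mb = 30251.4 MB.
= 30.25 GB.

30.25 GB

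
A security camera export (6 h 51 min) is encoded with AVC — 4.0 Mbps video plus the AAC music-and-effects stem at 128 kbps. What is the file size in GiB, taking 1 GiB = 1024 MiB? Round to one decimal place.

6 h 51 min = 411 min = 24660 s
Audio: 128 kbps = 0.128 Mbps.
Total bitrate: 4.0 + 0.128 = 4.128 Mbps.
Stream data: 4.128 Mbps × 24660 s = 101796.5 Mb.
101,796 Mb = 12,724,560,000 bytes ÷ 1,073,741,824 = 11.85 GiB.

11.9 GiB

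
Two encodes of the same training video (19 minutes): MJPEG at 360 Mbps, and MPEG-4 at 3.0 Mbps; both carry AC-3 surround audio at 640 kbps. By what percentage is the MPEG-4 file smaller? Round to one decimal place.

99.0%

19 min = 1140 s
Audio: 640 kbps = 0.640 Mbps.
MJPEG: 360.640 Mbps × 1140 s = 411129.6 Mb = 47.862 GiB.
MPEG-4: 3.640 Mbps × 1140 s = 4149.6 Mb = 0.483 GiB.
Reduction: (1 − 0.483/47.862) × 100 = 98.99%.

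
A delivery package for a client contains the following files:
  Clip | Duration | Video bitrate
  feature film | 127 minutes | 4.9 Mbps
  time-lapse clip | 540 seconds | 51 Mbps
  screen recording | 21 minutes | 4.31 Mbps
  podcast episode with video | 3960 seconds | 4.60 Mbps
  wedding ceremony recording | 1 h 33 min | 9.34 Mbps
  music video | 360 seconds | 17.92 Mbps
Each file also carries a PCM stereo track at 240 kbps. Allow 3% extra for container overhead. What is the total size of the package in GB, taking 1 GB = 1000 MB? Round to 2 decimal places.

Audio: 240 kbps = 0.240 Mbps.
feature film: 5.140 Mbps × 7620 s × 1.03 = 40341.8 Mb
time-lapse clip: 51.240 Mbps × 540 s × 1.03 = 28499.7 Mb
screen recording: 4.550 Mbps × 1260 s × 1.03 = 5905.0 Mb
podcast episode with video: 4.840 Mbps × 3960 s × 1.03 = 19741.4 Mb
wedding ceremony recording: 9.580 Mbps × 5580 s × 1.03 = 55060.1 Mb
music video: 18.160 Mbps × 360 s × 1.03 = 6733.7 Mb
Total: 156281.7 Mb = 19535.2 MB.
= 19.54 GB.

19.54 GB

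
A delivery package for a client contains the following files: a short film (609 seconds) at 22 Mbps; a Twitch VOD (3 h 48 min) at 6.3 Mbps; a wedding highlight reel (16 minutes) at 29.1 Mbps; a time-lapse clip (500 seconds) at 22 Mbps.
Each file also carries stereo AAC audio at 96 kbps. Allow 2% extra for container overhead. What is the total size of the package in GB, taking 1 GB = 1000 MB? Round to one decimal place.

Audio: 96 kbps = 0.096 Mbps.
short film: 22.096 Mbps × 609 s × 1.02 = 13725.6 Mb
Twitch VOD: 6.396 Mbps × 13680 s × 1.02 = 89247.2 Mb
wedding highlight reel: 29.196 Mbps × 960 s × 1.02 = 28588.7 Mb
time-lapse clip: 22.096 Mbps × 500 s × 1.02 = 11269.0 Mb
Total: 142830.5 Mb = 17853.8 MB.
= 17.85 GB.

17.9 GB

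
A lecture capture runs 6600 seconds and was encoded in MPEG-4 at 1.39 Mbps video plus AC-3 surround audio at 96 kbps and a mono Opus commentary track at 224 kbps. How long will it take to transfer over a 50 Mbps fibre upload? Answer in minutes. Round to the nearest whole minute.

Audio total: 96 + 224 = 320 kbps = 0.320 Mbps.
Total bitrate: 1.710 Mbps.
File: 1.710 Mbps × 6600 s = 11286.0 Mb.
At 50 Mbps: 11286.0 / 50 = 225.7 s ≈ 3.76 minutes.

4 minutes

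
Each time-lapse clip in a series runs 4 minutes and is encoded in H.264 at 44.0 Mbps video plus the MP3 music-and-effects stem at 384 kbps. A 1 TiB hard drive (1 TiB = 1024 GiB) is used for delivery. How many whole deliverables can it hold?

4 min = 240 s
Audio: 384 kbps = 0.384 Mbps.
Total bitrate: 44.384 Mbps.
Per item: 44.384 Mbps × 240 s = 10,652 Mb = 1,332 MB.
Capacity: 1 TiB = 8,796,093 Mb; 825.76 items → 825 complete.

825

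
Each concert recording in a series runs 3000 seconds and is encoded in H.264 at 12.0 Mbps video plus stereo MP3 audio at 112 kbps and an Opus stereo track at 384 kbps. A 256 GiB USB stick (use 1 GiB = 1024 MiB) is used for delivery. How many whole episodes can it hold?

Audio total: 112 + 384 = 496 kbps = 0.496 Mbps.
Total bitrate: 12.496 Mbps.
Per item: 12.496 Mbps × 3000 s = 37,488 Mb = 4,686 MB.
Capacity: 256 GiB = 2,199,023 Mb; 58.66 items → 58 complete.

58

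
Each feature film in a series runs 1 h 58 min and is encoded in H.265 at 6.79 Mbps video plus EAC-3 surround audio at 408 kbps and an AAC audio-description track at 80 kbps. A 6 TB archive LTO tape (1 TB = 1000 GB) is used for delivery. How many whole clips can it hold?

931

1 h 58 min = 118 min = 7080 s
Audio total: 408 + 80 = 488 kbps = 0.488 Mbps.
Total bitrate: 7.278 Mbps.
Per item: 7.278 Mbps × 7080 s = 51,528 Mb = 6,441 MB.
Capacity: 6 TB = 48,000,000 Mb; 931.53 items → 931 complete.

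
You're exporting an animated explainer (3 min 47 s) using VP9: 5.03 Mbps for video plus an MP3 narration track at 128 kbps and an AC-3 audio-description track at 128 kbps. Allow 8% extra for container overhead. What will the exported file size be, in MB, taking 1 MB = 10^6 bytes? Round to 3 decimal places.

161.989 MB

3 min 47 s = 227 s
Audio total: 128 + 128 = 256 kbps = 0.256 Mbps.
Total bitrate: 5.03 + 0.256 = 5.286 Mbps.
Stream data: 5.286 Mbps × 227 s = 1199.9 Mb.
With 8% container overhead: ×1.08.
1,296 Mb ÷ 8 = 162.0 MB → 162.0 MB.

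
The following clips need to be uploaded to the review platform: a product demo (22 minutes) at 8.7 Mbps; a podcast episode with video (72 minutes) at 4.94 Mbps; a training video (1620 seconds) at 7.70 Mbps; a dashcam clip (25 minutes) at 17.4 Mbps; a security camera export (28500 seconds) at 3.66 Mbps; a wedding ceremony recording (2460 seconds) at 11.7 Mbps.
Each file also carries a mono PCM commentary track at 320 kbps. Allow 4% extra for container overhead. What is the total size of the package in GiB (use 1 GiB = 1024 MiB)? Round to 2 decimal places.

Audio: 320 kbps = 0.320 Mbps.
product demo: 9.020 Mbps × 1320 s × 1.04 = 12382.7 Mb
podcast episode with video: 5.260 Mbps × 4320 s × 1.04 = 23632.1 Mb
training video: 8.020 Mbps × 1620 s × 1.04 = 13512.1 Mb
dashcam clip: 17.720 Mbps × 1500 s × 1.04 = 27643.2 Mb
security camera export: 3.980 Mbps × 28500 s × 1.04 = 117967.2 Mb
wedding ceremony recording: 12.020 Mbps × 2460 s × 1.04 = 30752.0 Mb
Total: 225889.2 Mb = 28236.2 MB.
= 26.30 GiB.

26.30 GiB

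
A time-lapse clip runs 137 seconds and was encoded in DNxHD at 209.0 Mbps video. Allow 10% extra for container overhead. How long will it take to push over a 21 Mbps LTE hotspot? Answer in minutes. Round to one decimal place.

File: 209.000 Mbps × 137 s = 28633.0 Mb.
With 10% container overhead: ×1.10. → 31496.3 Mb.
At 21 Mbps: 31496.3 / 21 = 1499.8 s ≈ 25 minutes.

25.0 minutes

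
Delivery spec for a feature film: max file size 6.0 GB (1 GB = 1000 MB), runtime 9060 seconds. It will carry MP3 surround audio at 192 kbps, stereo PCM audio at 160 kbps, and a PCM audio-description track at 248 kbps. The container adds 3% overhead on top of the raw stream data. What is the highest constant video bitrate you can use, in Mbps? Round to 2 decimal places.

4.54 Mbps

Budget: 6.0 GB = 48000.0 Mb.
Stream payload after overhead: 48000.0 / 1.03 = 46601.9 Mb.
Total bitrate budget: 46601.9 Mb / 9060 s = 5.144 Mbps.
Audio total: 192 + 160 + 248 = 600 kbps = 0.600 Mbps.
Video: 5.144 − 0.600 = 4.544 Mbps.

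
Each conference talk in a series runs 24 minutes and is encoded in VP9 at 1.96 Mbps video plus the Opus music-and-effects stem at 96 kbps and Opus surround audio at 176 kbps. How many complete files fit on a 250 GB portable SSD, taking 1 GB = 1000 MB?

24 min = 1440 s
Audio total: 96 + 176 = 272 kbps = 0.272 Mbps.
Total bitrate: 2.232 Mbps.
Per item: 2.232 Mbps × 1440 s = 3,214 Mb = 401.8 MB.
Capacity: 250 GB = 2,000,000 Mb; 622.26 items → 622 complete.

622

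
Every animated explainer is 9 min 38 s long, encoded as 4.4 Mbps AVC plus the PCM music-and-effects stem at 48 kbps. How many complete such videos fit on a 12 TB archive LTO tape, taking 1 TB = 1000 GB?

9 min 38 s = 578 s
Audio: 48 kbps = 0.048 Mbps.
Total bitrate: 4.448 Mbps.
Per item: 4.448 Mbps × 578 s = 2,571 Mb = 321.4 MB.
Capacity: 12 TB = 96,000,000 Mb; 37340.37 items → 37340 complete.

37340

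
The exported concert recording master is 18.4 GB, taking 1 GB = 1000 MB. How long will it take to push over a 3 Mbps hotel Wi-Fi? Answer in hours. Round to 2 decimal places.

13.63 hours

File: 18.4 GB = 147200.0 Mb.
At 3 Mbps: 147200.0 / 3 = 49066.7 s ≈ 13.6 hours.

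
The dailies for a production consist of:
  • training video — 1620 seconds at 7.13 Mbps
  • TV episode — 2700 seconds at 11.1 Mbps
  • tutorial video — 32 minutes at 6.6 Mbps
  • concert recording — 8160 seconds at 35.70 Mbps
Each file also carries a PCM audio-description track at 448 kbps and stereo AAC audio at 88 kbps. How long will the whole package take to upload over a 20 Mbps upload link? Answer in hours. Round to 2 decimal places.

Audio total: 448 + 88 = 536 kbps = 0.536 Mbps.
training video: 7.666 Mbps × 1620 s = 12418.9 Mb
TV episode: 11.636 Mbps × 2700 s = 31417.2 Mb
tutorial video: 7.136 Mbps × 1920 s = 13701.1 Mb
concert recording: 36.236 Mbps × 8160 s = 295685.8 Mb
Total: 353223.0 Mb = 44152.9 MB.
At 20 Mbps: 353223.0 / 20 = 17661 s ≈ 4.91 hours.

4.91 hours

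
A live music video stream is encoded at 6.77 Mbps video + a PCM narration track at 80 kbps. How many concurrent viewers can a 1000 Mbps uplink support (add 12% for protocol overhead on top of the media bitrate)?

Audio: 80 kbps = 0.080 Mbps.
Per-viewer media rate: 6.850 Mbps.
On the wire with 12% overhead: 7.672 Mbps.
1000 Mbps = 1,000 Mbps; 1,000 / 7.672 = 130.34 → 130 viewers.

130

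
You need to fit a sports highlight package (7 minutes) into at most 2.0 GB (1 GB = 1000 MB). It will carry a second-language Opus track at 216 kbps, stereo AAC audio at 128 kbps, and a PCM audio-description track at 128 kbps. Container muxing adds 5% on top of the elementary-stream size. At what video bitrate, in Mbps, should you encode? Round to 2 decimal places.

35.81 Mbps

Budget: 2.0 GB = 16000.0 Mb.
Stream payload after overhead: 16000.0 / 1.05 = 15238.1 Mb.
7 min = 420 s
Total bitrate budget: 15238.1 Mb / 420 s = 36.281 Mbps.
Audio total: 216 + 128 + 128 = 472 kbps = 0.472 Mbps.
Video: 36.281 − 0.472 = 35.809 Mbps.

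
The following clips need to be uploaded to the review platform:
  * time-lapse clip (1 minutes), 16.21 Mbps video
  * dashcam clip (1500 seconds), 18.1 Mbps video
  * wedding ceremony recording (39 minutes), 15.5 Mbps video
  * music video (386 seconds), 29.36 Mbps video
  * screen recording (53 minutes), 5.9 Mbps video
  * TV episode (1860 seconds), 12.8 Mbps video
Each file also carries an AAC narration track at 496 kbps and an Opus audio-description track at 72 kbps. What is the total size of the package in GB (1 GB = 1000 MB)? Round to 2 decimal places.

Audio total: 496 + 72 = 568 kbps = 0.568 Mbps.
time-lapse clip: 16.778 Mbps × 60 s = 1006.7 Mb
dashcam clip: 18.668 Mbps × 1500 s = 28002.0 Mb
wedding ceremony recording: 16.068 Mbps × 2340 s = 37599.1 Mb
music video: 29.928 Mbps × 386 s = 11552.2 Mb
screen recording: 6.468 Mbps × 3180 s = 20568.2 Mb
TV episode: 13.368 Mbps × 1860 s = 24864.5 Mb
Total: 123592.7 Mb = 15449.1 MB.
= 15.45 GB.

15.45 GB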